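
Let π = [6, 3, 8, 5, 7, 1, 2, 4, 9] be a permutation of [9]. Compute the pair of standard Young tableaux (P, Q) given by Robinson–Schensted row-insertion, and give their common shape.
P = [1, 2, 4, 9] / [3, 5, 7] / [6, 8];  Q = [1, 3, 5, 9] / [2, 4, 8] / [6, 7];  common shape = (4, 3, 2)

Row-insert the values π_1, π_2, … into P one at a time, bumping the leftmost entry strictly greater than the inserted value down to the next row. The recording tableau Q records, in position (i, j), the step at which that cell was added to P.
  Insert 6 (step 1): P = [6];  Q = [1]
  Insert 3 (step 2): P = [3] / [6];  Q = [1] / [2]
  Insert 8 (step 3): P = [3, 8] / [6];  Q = [1, 3] / [2]
  Insert 5 (step 4): P = [3, 5] / [6, 8];  Q = [1, 3] / [2, 4]
  Insert 7 (step 5): P = [3, 5, 7] / [6, 8];  Q = [1, 3, 5] / [2, 4]
  Insert 1 (step 6): P = [1, 5, 7] / [3, 8] / [6];  Q = [1, 3, 5] / [2, 4] / [6]
  Insert 2 (step 7): P = [1, 2, 7] / [3, 5] / [6, 8];  Q = [1, 3, 5] / [2, 4] / [6, 7]
  Insert 4 (step 8): P = [1, 2, 4] / [3, 5, 7] / [6, 8];  Q = [1, 3, 5] / [2, 4, 8] / [6, 7]
  Insert 9 (step 9): P = [1, 2, 4, 9] / [3, 5, 7] / [6, 8];  Q = [1, 3, 5, 9] / [2, 4, 8] / [6, 7]
Final shape: (4, 3, 2).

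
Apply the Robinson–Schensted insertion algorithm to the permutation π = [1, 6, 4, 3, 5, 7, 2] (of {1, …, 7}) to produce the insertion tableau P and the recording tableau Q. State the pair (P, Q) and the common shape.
P = [1, 2, 5, 7] / [3] / [4] / [6];  Q = [1, 2, 5, 6] / [3] / [4] / [7];  common shape = (4, 1, 1, 1)

Row-insert the values π_1, π_2, … into P one at a time, bumping the leftmost entry strictly greater than the inserted value down to the next row. The recording tableau Q records, in position (i, j), the step at which that cell was added to P.
  Insert 1 (step 1): P = [1];  Q = [1]
  Insert 6 (step 2): P = [1, 6];  Q = [1, 2]
  Insert 4 (step 3): P = [1, 4] / [6];  Q = [1, 2] / [3]
  Insert 3 (step 4): P = [1, 3] / [4] / [6];  Q = [1, 2] / [3] / [4]
  Insert 5 (step 5): P = [1, 3, 5] / [4] / [6];  Q = [1, 2, 5] / [3] / [4]
  Insert 7 (step 6): P = [1, 3, 5, 7] / [4] / [6];  Q = [1, 2, 5, 6] / [3] / [4]
  Insert 2 (step 7): P = [1, 2, 5, 7] / [3] / [4] / [6];  Q = [1, 2, 5, 6] / [3] / [4] / [7]
Final shape: (4, 1, 1, 1).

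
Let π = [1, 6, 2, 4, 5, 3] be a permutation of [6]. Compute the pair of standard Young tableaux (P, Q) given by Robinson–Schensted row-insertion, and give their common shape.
P = [1, 2, 3, 5] / [4] / [6];  Q = [1, 2, 4, 5] / [3] / [6];  common shape = (4, 1, 1)

Row-insert the values π_1, π_2, … into P one at a time, bumping the leftmost entry strictly greater than the inserted value down to the next row. The recording tableau Q records, in position (i, j), the step at which that cell was added to P.
  Insert 1 (step 1): P = [1];  Q = [1]
  Insert 6 (step 2): P = [1, 6];  Q = [1, 2]
  Insert 2 (step 3): P = [1, 2] / [6];  Q = [1, 2] / [3]
  Insert 4 (step 4): P = [1, 2, 4] / [6];  Q = [1, 2, 4] / [3]
  Insert 5 (step 5): P = [1, 2, 4, 5] / [6];  Q = [1, 2, 4, 5] / [3]
  Insert 3 (step 6): P = [1, 2, 3, 5] / [4] / [6];  Q = [1, 2, 4, 5] / [3] / [6]
Final shape: (4, 1, 1).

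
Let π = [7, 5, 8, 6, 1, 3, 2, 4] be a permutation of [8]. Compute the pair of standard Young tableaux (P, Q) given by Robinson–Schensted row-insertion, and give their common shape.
P = [1, 2, 4] / [3, 6] / [5, 8] / [7];  Q = [1, 3, 8] / [2, 4] / [5, 6] / [7];  common shape = (3, 2, 2, 1)

Row-insert the values π_1, π_2, … into P one at a time, bumping the leftmost entry strictly greater than the inserted value down to the next row. The recording tableau Q records, in position (i, j), the step at which that cell was added to P.
  Insert 7 (step 1): P = [7];  Q = [1]
  Insert 5 (step 2): P = [5] / [7];  Q = [1] / [2]
  Insert 8 (step 3): P = [5, 8] / [7];  Q = [1, 3] / [2]
  Insert 6 (step 4): P = [5, 6] / [7, 8];  Q = [1, 3] / [2, 4]
  Insert 1 (step 5): P = [1, 6] / [5, 8] / [7];  Q = [1, 3] / [2, 4] / [5]
  Insert 3 (step 6): P = [1, 3] / [5, 6] / [7, 8];  Q = [1, 3] / [2, 4] / [5, 6]
  Insert 2 (step 7): P = [1, 2] / [3, 6] / [5, 8] / [7];  Q = [1, 3] / [2, 4] / [5, 6] / [7]
  Insert 4 (step 8): P = [1, 2, 4] / [3, 6] / [5, 8] / [7];  Q = [1, 3, 8] / [2, 4] / [5, 6] / [7]
Final shape: (3, 2, 2, 1).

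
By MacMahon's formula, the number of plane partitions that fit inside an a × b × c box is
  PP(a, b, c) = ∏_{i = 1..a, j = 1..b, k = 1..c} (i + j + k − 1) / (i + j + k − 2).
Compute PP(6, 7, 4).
PP(6, 7, 4) = 12544848030

Evaluate the triple product over i = 1..6, j = 1..7, k = 1..4. The factors are (2/1) · (3/2) · (4/3) · (5/4) · (3/2) · (4/3) · (5/4) · (6/5) · … (168 factors total). The numerators and denominators telescope so the product is an integer; carrying out the multiplication exactly gives PP(6, 7, 4) = 12544848030.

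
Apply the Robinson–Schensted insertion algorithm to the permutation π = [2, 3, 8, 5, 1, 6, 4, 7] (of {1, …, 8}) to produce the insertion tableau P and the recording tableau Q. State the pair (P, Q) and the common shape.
P = [1, 3, 4, 6, 7] / [2, 5] / [8];  Q = [1, 2, 3, 6, 8] / [4, 7] / [5];  common shape = (5, 2, 1)

Row-insert the values π_1, π_2, … into P one at a time, bumping the leftmost entry strictly greater than the inserted value down to the next row. The recording tableau Q records, in position (i, j), the step at which that cell was added to P.
  Insert 2 (step 1): P = [2];  Q = [1]
  Insert 3 (step 2): P = [2, 3];  Q = [1, 2]
  Insert 8 (step 3): P = [2, 3, 8];  Q = [1, 2, 3]
  Insert 5 (step 4): P = [2, 3, 5] / [8];  Q = [1, 2, 3] / [4]
  Insert 1 (step 5): P = [1, 3, 5] / [2] / [8];  Q = [1, 2, 3] / [4] / [5]
  Insert 6 (step 6): P = [1, 3, 5, 6] / [2] / [8];  Q = [1, 2, 3, 6] / [4] / [5]
  Insert 4 (step 7): P = [1, 3, 4, 6] / [2, 5] / [8];  Q = [1, 2, 3, 6] / [4, 7] / [5]
  Insert 7 (step 8): P = [1, 3, 4, 6, 7] / [2, 5] / [8];  Q = [1, 2, 3, 6, 8] / [4, 7] / [5]
Final shape: (5, 2, 1).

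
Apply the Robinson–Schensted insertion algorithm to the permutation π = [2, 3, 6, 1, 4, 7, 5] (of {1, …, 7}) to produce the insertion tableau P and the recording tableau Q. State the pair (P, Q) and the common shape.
P = [1, 3, 4, 5] / [2, 6, 7];  Q = [1, 2, 3, 6] / [4, 5, 7];  common shape = (4, 3)

Row-insert the values π_1, π_2, … into P one at a time, bumping the leftmost entry strictly greater than the inserted value down to the next row. The recording tableau Q records, in position (i, j), the step at which that cell was added to P.
  Insert 2 (step 1): P = [2];  Q = [1]
  Insert 3 (step 2): P = [2, 3];  Q = [1, 2]
  Insert 6 (step 3): P = [2, 3, 6];  Q = [1, 2, 3]
  Insert 1 (step 4): P = [1, 3, 6] / [2];  Q = [1, 2, 3] / [4]
  Insert 4 (step 5): P = [1, 3, 4] / [2, 6];  Q = [1, 2, 3] / [4, 5]
  Insert 7 (step 6): P = [1, 3, 4, 7] / [2, 6];  Q = [1, 2, 3, 6] / [4, 5]
  Insert 5 (step 7): P = [1, 3, 4, 5] / [2, 6, 7];  Q = [1, 2, 3, 6] / [4, 5, 7]
Final shape: (4, 3).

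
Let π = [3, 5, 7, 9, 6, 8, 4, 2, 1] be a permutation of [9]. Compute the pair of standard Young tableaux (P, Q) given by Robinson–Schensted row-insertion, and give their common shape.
P = [1, 4, 6, 8] / [2, 9] / [3] / [5] / [7];  Q = [1, 2, 3, 4] / [5, 6] / [7] / [8] / [9];  common shape = (4, 2, 1, 1, 1)

Row-insert the values π_1, π_2, … into P one at a time, bumping the leftmost entry strictly greater than the inserted value down to the next row. The recording tableau Q records, in position (i, j), the step at which that cell was added to P.
  Insert 3 (step 1): P = [3];  Q = [1]
  Insert 5 (step 2): P = [3, 5];  Q = [1, 2]
  Insert 7 (step 3): P = [3, 5, 7];  Q = [1, 2, 3]
  Insert 9 (step 4): P = [3, 5, 7, 9];  Q = [1, 2, 3, 4]
  Insert 6 (step 5): P = [3, 5, 6, 9] / [7];  Q = [1, 2, 3, 4] / [5]
  Insert 8 (step 6): P = [3, 5, 6, 8] / [7, 9];  Q = [1, 2, 3, 4] / [5, 6]
  Insert 4 (step 7): P = [3, 4, 6, 8] / [5, 9] / [7];  Q = [1, 2, 3, 4] / [5, 6] / [7]
  Insert 2 (step 8): P = [2, 4, 6, 8] / [3, 9] / [5] / [7];  Q = [1, 2, 3, 4] / [5, 6] / [7] / [8]
  Insert 1 (step 9): P = [1, 4, 6, 8] / [2, 9] / [3] / [5] / [7];  Q = [1, 2, 3, 4] / [5, 6] / [7] / [8] / [9]
Final shape: (4, 2, 1, 1, 1).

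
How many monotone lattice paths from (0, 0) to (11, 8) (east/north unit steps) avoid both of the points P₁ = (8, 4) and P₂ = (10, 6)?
Number of paths = 43143

Inclusion–exclusion. Total paths: C(19, 11) = 75582. Through P₁: C(12, 8)·C(7, 3) = 17325. Through P₂: C(16, 10)·C(3, 1) = 24024. Since P₁ is strictly southwest of P₂, a monotone path through both must visit P₁ then P₂; paths through both = C(12, 8)·C(4, 2)·C(3, 1) = 8910. Avoid both = 75582 − 17325 − 24024 + 8910 = 43143.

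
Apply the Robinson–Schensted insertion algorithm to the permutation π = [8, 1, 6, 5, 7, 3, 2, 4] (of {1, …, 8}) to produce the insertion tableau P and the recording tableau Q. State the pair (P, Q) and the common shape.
P = [1, 2, 4] / [3, 7] / [5] / [6] / [8];  Q = [1, 3, 5] / [2, 8] / [4] / [6] / [7];  common shape = (3, 2, 1, 1, 1)

Row-insert the values π_1, π_2, … into P one at a time, bumping the leftmost entry strictly greater than the inserted value down to the next row. The recording tableau Q records, in position (i, j), the step at which that cell was added to P.
  Insert 8 (step 1): P = [8];  Q = [1]
  Insert 1 (step 2): P = [1] / [8];  Q = [1] / [2]
  Insert 6 (step 3): P = [1, 6] / [8];  Q = [1, 3] / [2]
  Insert 5 (step 4): P = [1, 5] / [6] / [8];  Q = [1, 3] / [2] / [4]
  Insert 7 (step 5): P = [1, 5, 7] / [6] / [8];  Q = [1, 3, 5] / [2] / [4]
  Insert 3 (step 6): P = [1, 3, 7] / [5] / [6] / [8];  Q = [1, 3, 5] / [2] / [4] / [6]
  Insert 2 (step 7): P = [1, 2, 7] / [3] / [5] / [6] / [8];  Q = [1, 3, 5] / [2] / [4] / [6] / [7]
  Insert 4 (step 8): P = [1, 2, 4] / [3, 7] / [5] / [6] / [8];  Q = [1, 3, 5] / [2, 8] / [4] / [6] / [7]
Final shape: (3, 2, 1, 1, 1).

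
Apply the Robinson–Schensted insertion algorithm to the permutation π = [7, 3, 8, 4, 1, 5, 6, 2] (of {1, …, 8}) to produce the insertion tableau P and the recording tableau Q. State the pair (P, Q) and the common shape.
P = [1, 2, 5, 6] / [3, 4] / [7, 8];  Q = [1, 3, 6, 7] / [2, 4] / [5, 8];  common shape = (4, 2, 2)

Row-insert the values π_1, π_2, … into P one at a time, bumping the leftmost entry strictly greater than the inserted value down to the next row. The recording tableau Q records, in position (i, j), the step at which that cell was added to P.
  Insert 7 (step 1): P = [7];  Q = [1]
  Insert 3 (step 2): P = [3] / [7];  Q = [1] / [2]
  Insert 8 (step 3): P = [3, 8] / [7];  Q = [1, 3] / [2]
  Insert 4 (step 4): P = [3, 4] / [7, 8];  Q = [1, 3] / [2, 4]
  Insert 1 (step 5): P = [1, 4] / [3, 8] / [7];  Q = [1, 3] / [2, 4] / [5]
  Insert 5 (step 6): P = [1, 4, 5] / [3, 8] / [7];  Q = [1, 3, 6] / [2, 4] / [5]
  Insert 6 (step 7): P = [1, 4, 5, 6] / [3, 8] / [7];  Q = [1, 3, 6, 7] / [2, 4] / [5]
  Insert 2 (step 8): P = [1, 2, 5, 6] / [3, 4] / [7, 8];  Q = [1, 3, 6, 7] / [2, 4] / [5, 8]
Final shape: (4, 2, 2).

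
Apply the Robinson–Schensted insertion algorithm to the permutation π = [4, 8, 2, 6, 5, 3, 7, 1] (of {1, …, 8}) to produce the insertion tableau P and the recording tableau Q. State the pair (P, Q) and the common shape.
P = [1, 3, 7] / [2, 5] / [4] / [6] / [8];  Q = [1, 2, 7] / [3, 4] / [5] / [6] / [8];  common shape = (3, 2, 1, 1, 1)

Row-insert the values π_1, π_2, … into P one at a time, bumping the leftmost entry strictly greater than the inserted value down to the next row. The recording tableau Q records, in position (i, j), the step at which that cell was added to P.
  Insert 4 (step 1): P = [4];  Q = [1]
  Insert 8 (step 2): P = [4, 8];  Q = [1, 2]
  Insert 2 (step 3): P = [2, 8] / [4];  Q = [1, 2] / [3]
  Insert 6 (step 4): P = [2, 6] / [4, 8];  Q = [1, 2] / [3, 4]
  Insert 5 (step 5): P = [2, 5] / [4, 6] / [8];  Q = [1, 2] / [3, 4] / [5]
  Insert 3 (step 6): P = [2, 3] / [4, 5] / [6] / [8];  Q = [1, 2] / [3, 4] / [5] / [6]
  Insert 7 (step 7): P = [2, 3, 7] / [4, 5] / [6] / [8];  Q = [1, 2, 7] / [3, 4] / [5] / [6]
  Insert 1 (step 8): P = [1, 3, 7] / [2, 5] / [4] / [6] / [8];  Q = [1, 2, 7] / [3, 4] / [5] / [6] / [8]
Final shape: (3, 2, 1, 1, 1).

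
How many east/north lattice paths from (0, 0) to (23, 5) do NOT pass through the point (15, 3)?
Number of paths = 61560

Total paths from (0, 0) to (23, 5): C(28, 23) = 98280. Paths through (15, 3): (paths (0, 0) → (15, 3)) × (paths (15, 3) → (23, 5)) = C(18, 15) · C(10, 8) = 816 · 45 = 36720. Avoidance count = 98280 − 36720 = 61560.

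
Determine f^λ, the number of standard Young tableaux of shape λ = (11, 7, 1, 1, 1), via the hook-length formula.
# SYT of shape (11, 7, 1, 1, 1) = 9876048

Hook-length formula: f^λ = n! / Π hook(c), product over all cells c of the Young diagram. For λ = (11, 7, 1, 1, 1), n = 21 boxes. Hook lengths by row (left-to-right, top-to-bottom): [15, 11, 10, 9, 8, 7, 6, 4, 3, 2, 1]; [10, 6, 5, 4, 3, 2, 1]; [3]; [2]; [1]. Product of hooks = 5173217280000. So f^λ = 21! / 5173217280000 = 51090942171709440000 / 5173217280000 = 9876048.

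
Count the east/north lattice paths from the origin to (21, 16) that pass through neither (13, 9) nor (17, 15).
Number of paths = 7368554370

Inclusion–exclusion. Total paths: C(37, 21) = 12875774670. Through P₁: C(22, 13)·C(15, 8) = 3200897700. Through P₂: C(32, 17)·C(5, 4) = 2828613600. Since P₁ is strictly southwest of P₂, a monotone path through both must visit P₁ then P₂; paths through both = C(22, 13)·C(10, 4)·C(5, 4) = 522291000. Avoid both = 12875774670 − 3200897700 − 2828613600 + 522291000 = 7368554370.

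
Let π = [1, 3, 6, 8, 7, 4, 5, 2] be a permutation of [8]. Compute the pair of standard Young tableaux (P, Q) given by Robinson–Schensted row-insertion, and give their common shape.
P = [1, 2, 4, 5] / [3, 7] / [6] / [8];  Q = [1, 2, 3, 4] / [5, 7] / [6] / [8];  common shape = (4, 2, 1, 1)

Row-insert the values π_1, π_2, … into P one at a time, bumping the leftmost entry strictly greater than the inserted value down to the next row. The recording tableau Q records, in position (i, j), the step at which that cell was added to P.
  Insert 1 (step 1): P = [1];  Q = [1]
  Insert 3 (step 2): P = [1, 3];  Q = [1, 2]
  Insert 6 (step 3): P = [1, 3, 6];  Q = [1, 2, 3]
  Insert 8 (step 4): P = [1, 3, 6, 8];  Q = [1, 2, 3, 4]
  Insert 7 (step 5): P = [1, 3, 6, 7] / [8];  Q = [1, 2, 3, 4] / [5]
  Insert 4 (step 6): P = [1, 3, 4, 7] / [6] / [8];  Q = [1, 2, 3, 4] / [5] / [6]
  Insert 5 (step 7): P = [1, 3, 4, 5] / [6, 7] / [8];  Q = [1, 2, 3, 4] / [5, 7] / [6]
  Insert 2 (step 8): P = [1, 2, 4, 5] / [3, 7] / [6] / [8];  Q = [1, 2, 3, 4] / [5, 7] / [6] / [8]
Final shape: (4, 2, 1, 1).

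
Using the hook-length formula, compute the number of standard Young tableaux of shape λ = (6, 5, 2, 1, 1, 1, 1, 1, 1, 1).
# SYT of shape (6, 5, 2, 1, 1, 1, 1, 1, 1, 1) = 21829632

Hook-length formula: f^λ = n! / Π hook(c), product over all cells c of the Young diagram. For λ = (6, 5, 2, 1, 1, 1, 1, 1, 1, 1), n = 20 boxes. Hook lengths by row (left-to-right, top-to-bottom): [15, 7, 5, 4, 3, 1]; [13, 5, 3, 2, 1]; [9, 1]; [7]; [6]; [5]; [4]; [3]; [2]; [1]. Product of hooks = 111449520000. So f^λ = 20! / 111449520000 = 2432902008176640000 / 111449520000 = 21829632.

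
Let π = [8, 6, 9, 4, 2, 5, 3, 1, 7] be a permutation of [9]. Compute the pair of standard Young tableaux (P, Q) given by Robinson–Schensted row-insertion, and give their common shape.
P = [1, 3, 7] / [2, 5] / [4, 9] / [6] / [8];  Q = [1, 3, 9] / [2, 6] / [4, 7] / [5] / [8];  common shape = (3, 2, 2, 1, 1)

Row-insert the values π_1, π_2, … into P one at a time, bumping the leftmost entry strictly greater than the inserted value down to the next row. The recording tableau Q records, in position (i, j), the step at which that cell was added to P.
  Insert 8 (step 1): P = [8];  Q = [1]
  Insert 6 (step 2): P = [6] / [8];  Q = [1] / [2]
  Insert 9 (step 3): P = [6, 9] / [8];  Q = [1, 3] / [2]
  Insert 4 (step 4): P = [4, 9] / [6] / [8];  Q = [1, 3] / [2] / [4]
  Insert 2 (step 5): P = [2, 9] / [4] / [6] / [8];  Q = [1, 3] / [2] / [4] / [5]
  Insert 5 (step 6): P = [2, 5] / [4, 9] / [6] / [8];  Q = [1, 3] / [2, 6] / [4] / [5]
  Insert 3 (step 7): P = [2, 3] / [4, 5] / [6, 9] / [8];  Q = [1, 3] / [2, 6] / [4, 7] / [5]
  Insert 1 (step 8): P = [1, 3] / [2, 5] / [4, 9] / [6] / [8];  Q = [1, 3] / [2, 6] / [4, 7] / [5] / [8]
  Insert 7 (step 9): P = [1, 3, 7] / [2, 5] / [4, 9] / [6] / [8];  Q = [1, 3, 9] / [2, 6] / [4, 7] / [5] / [8]
Final shape: (3, 2, 2, 1, 1).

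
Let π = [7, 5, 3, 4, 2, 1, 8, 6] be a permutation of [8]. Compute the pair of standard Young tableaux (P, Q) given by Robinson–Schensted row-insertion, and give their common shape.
P = [1, 4, 6] / [2, 8] / [3] / [5] / [7];  Q = [1, 4, 7] / [2, 8] / [3] / [5] / [6];  common shape = (3, 2, 1, 1, 1)

Row-insert the values π_1, π_2, … into P one at a time, bumping the leftmost entry strictly greater than the inserted value down to the next row. The recording tableau Q records, in position (i, j), the step at which that cell was added to P.
  Insert 7 (step 1): P = [7];  Q = [1]
  Insert 5 (step 2): P = [5] / [7];  Q = [1] / [2]
  Insert 3 (step 3): P = [3] / [5] / [7];  Q = [1] / [2] / [3]
  Insert 4 (step 4): P = [3, 4] / [5] / [7];  Q = [1, 4] / [2] / [3]
  Insert 2 (step 5): P = [2, 4] / [3] / [5] / [7];  Q = [1, 4] / [2] / [3] / [5]
  Insert 1 (step 6): P = [1, 4] / [2] / [3] / [5] / [7];  Q = [1, 4] / [2] / [3] / [5] / [6]
  Insert 8 (step 7): P = [1, 4, 8] / [2] / [3] / [5] / [7];  Q = [1, 4, 7] / [2] / [3] / [5] / [6]
  Insert 6 (step 8): P = [1, 4, 6] / [2, 8] / [3] / [5] / [7];  Q = [1, 4, 7] / [2, 8] / [3] / [5] / [6]
Final shape: (3, 2, 1, 1, 1).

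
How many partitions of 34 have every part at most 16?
p(34, parts ≤ 16) = 11098

Use the recurrence p(n, m) = p(n, m−1) + p(n−m, m): either the largest part is < m (count p(n, m−1)) or the largest part is exactly m (remove one copy of m, count p(n−m, m)). With p(0, ·) = 1 this gives p(34, parts ≤ 16) = 11098. (By conjugating Young diagrams, this also counts partitions of 34 into at most 16 parts.)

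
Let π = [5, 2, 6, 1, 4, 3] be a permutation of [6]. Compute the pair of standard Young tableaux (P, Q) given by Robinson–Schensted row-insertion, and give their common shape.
P = [1, 3] / [2, 4] / [5, 6];  Q = [1, 3] / [2, 5] / [4, 6];  common shape = (2, 2, 2)

Row-insert the values π_1, π_2, … into P one at a time, bumping the leftmost entry strictly greater than the inserted value down to the next row. The recording tableau Q records, in position (i, j), the step at which that cell was added to P.
  Insert 5 (step 1): P = [5];  Q = [1]
  Insert 2 (step 2): P = [2] / [5];  Q = [1] / [2]
  Insert 6 (step 3): P = [2, 6] / [5];  Q = [1, 3] / [2]
  Insert 1 (step 4): P = [1, 6] / [2] / [5];  Q = [1, 3] / [2] / [4]
  Insert 4 (step 5): P = [1, 4] / [2, 6] / [5];  Q = [1, 3] / [2, 5] / [4]
  Insert 3 (step 6): P = [1, 3] / [2, 4] / [5, 6];  Q = [1, 3] / [2, 5] / [4, 6]
Final shape: (2, 2, 2).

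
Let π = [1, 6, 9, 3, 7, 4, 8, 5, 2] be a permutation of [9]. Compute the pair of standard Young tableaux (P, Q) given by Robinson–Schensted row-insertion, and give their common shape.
P = [1, 2, 4, 5] / [3, 7, 8] / [6] / [9];  Q = [1, 2, 3, 7] / [4, 5, 8] / [6] / [9];  common shape = (4, 3, 1, 1)

Row-insert the values π_1, π_2, … into P one at a time, bumping the leftmost entry strictly greater than the inserted value down to the next row. The recording tableau Q records, in position (i, j), the step at which that cell was added to P.
  Insert 1 (step 1): P = [1];  Q = [1]
  Insert 6 (step 2): P = [1, 6];  Q = [1, 2]
  Insert 9 (step 3): P = [1, 6, 9];  Q = [1, 2, 3]
  Insert 3 (step 4): P = [1, 3, 9] / [6];  Q = [1, 2, 3] / [4]
  Insert 7 (step 5): P = [1, 3, 7] / [6, 9];  Q = [1, 2, 3] / [4, 5]
  Insert 4 (step 6): P = [1, 3, 4] / [6, 7] / [9];  Q = [1, 2, 3] / [4, 5] / [6]
  Insert 8 (step 7): P = [1, 3, 4, 8] / [6, 7] / [9];  Q = [1, 2, 3, 7] / [4, 5] / [6]
  Insert 5 (step 8): P = [1, 3, 4, 5] / [6, 7, 8] / [9];  Q = [1, 2, 3, 7] / [4, 5, 8] / [6]
  Insert 2 (step 9): P = [1, 2, 4, 5] / [3, 7, 8] / [6] / [9];  Q = [1, 2, 3, 7] / [4, 5, 8] / [6] / [9]
Final shape: (4, 3, 1, 1).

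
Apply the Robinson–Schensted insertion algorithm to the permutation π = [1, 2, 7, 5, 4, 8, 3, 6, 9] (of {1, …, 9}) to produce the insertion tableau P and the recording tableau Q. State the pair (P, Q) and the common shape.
P = [1, 2, 3, 6, 9] / [4, 8] / [5] / [7];  Q = [1, 2, 3, 6, 9] / [4, 8] / [5] / [7];  common shape = (5, 2, 1, 1)

Row-insert the values π_1, π_2, … into P one at a time, bumping the leftmost entry strictly greater than the inserted value down to the next row. The recording tableau Q records, in position (i, j), the step at which that cell was added to P.
  Insert 1 (step 1): P = [1];  Q = [1]
  Insert 2 (step 2): P = [1, 2];  Q = [1, 2]
  Insert 7 (step 3): P = [1, 2, 7];  Q = [1, 2, 3]
  Insert 5 (step 4): P = [1, 2, 5] / [7];  Q = [1, 2, 3] / [4]
  Insert 4 (step 5): P = [1, 2, 4] / [5] / [7];  Q = [1, 2, 3] / [4] / [5]
  Insert 8 (step 6): P = [1, 2, 4, 8] / [5] / [7];  Q = [1, 2, 3, 6] / [4] / [5]
  Insert 3 (step 7): P = [1, 2, 3, 8] / [4] / [5] / [7];  Q = [1, 2, 3, 6] / [4] / [5] / [7]
  Insert 6 (step 8): P = [1, 2, 3, 6] / [4, 8] / [5] / [7];  Q = [1, 2, 3, 6] / [4, 8] / [5] / [7]
  Insert 9 (step 9): P = [1, 2, 3, 6, 9] / [4, 8] / [5] / [7];  Q = [1, 2, 3, 6, 9] / [4, 8] / [5] / [7]
Final shape: (5, 2, 1, 1).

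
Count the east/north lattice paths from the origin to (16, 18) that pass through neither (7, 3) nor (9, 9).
Number of paths = 1529286550

Inclusion–exclusion. Total paths: C(34, 16) = 2203961430. Through P₁: C(10, 7)·C(24, 9) = 156900480. Through P₂: C(18, 9)·C(16, 7) = 556212800. Since P₁ is strictly southwest of P₂, a monotone path through both must visit P₁ then P₂; paths through both = C(10, 7)·C(8, 2)·C(16, 7) = 38438400. Avoid both = 2203961430 − 156900480 − 556212800 + 38438400 = 1529286550.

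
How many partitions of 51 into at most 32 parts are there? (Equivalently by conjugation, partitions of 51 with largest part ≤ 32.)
p(51, parts ≤ 32) = 238346

Use the recurrence p(n, m) = p(n, m−1) + p(n−m, m): either the largest part is < m (count p(n, m−1)) or the largest part is exactly m (remove one copy of m, count p(n−m, m)). With p(0, ·) = 1 this gives p(51, parts ≤ 32) = 238346. (By conjugating Young diagrams, this also counts partitions of 51 into at most 32 parts.)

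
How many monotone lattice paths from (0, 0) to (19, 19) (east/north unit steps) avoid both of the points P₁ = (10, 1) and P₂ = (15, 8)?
Number of paths = 34636321995

Inclusion–exclusion. Total paths: C(38, 19) = 35345263800. Through P₁: C(11, 10)·C(27, 9) = 51555075. Through P₂: C(23, 15)·C(15, 4) = 669278610. Since P₁ is strictly southwest of P₂, a monotone path through both must visit P₁ then P₂; paths through both = C(11, 10)·C(12, 5)·C(15, 4) = 11891880. Avoid both = 35345263800 − 51555075 − 669278610 + 11891880 = 34636321995.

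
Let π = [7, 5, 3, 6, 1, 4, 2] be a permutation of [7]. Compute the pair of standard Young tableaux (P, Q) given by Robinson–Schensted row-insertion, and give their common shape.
P = [1, 2] / [3, 4] / [5, 6] / [7];  Q = [1, 4] / [2, 6] / [3, 7] / [5];  common shape = (2, 2, 2, 1)

Row-insert the values π_1, π_2, … into P one at a time, bumping the leftmost entry strictly greater than the inserted value down to the next row. The recording tableau Q records, in position (i, j), the step at which that cell was added to P.
  Insert 7 (step 1): P = [7];  Q = [1]
  Insert 5 (step 2): P = [5] / [7];  Q = [1] / [2]
  Insert 3 (step 3): P = [3] / [5] / [7];  Q = [1] / [2] / [3]
  Insert 6 (step 4): P = [3, 6] / [5] / [7];  Q = [1, 4] / [2] / [3]
  Insert 1 (step 5): P = [1, 6] / [3] / [5] / [7];  Q = [1, 4] / [2] / [3] / [5]
  Insert 4 (step 6): P = [1, 4] / [3, 6] / [5] / [7];  Q = [1, 4] / [2, 6] / [3] / [5]
  Insert 2 (step 7): P = [1, 2] / [3, 4] / [5, 6] / [7];  Q = [1, 4] / [2, 6] / [3, 7] / [5]
Final shape: (2, 2, 2, 1).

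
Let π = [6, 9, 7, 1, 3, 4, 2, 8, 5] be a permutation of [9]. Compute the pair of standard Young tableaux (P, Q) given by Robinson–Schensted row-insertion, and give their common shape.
P = [1, 2, 4, 5] / [3, 7, 8] / [6] / [9];  Q = [1, 2, 6, 8] / [3, 5, 9] / [4] / [7];  common shape = (4, 3, 1, 1)

Row-insert the values π_1, π_2, … into P one at a time, bumping the leftmost entry strictly greater than the inserted value down to the next row. The recording tableau Q records, in position (i, j), the step at which that cell was added to P.
  Insert 6 (step 1): P = [6];  Q = [1]
  Insert 9 (step 2): P = [6, 9];  Q = [1, 2]
  Insert 7 (step 3): P = [6, 7] / [9];  Q = [1, 2] / [3]
  Insert 1 (step 4): P = [1, 7] / [6] / [9];  Q = [1, 2] / [3] / [4]
  Insert 3 (step 5): P = [1, 3] / [6, 7] / [9];  Q = [1, 2] / [3, 5] / [4]
  Insert 4 (step 6): P = [1, 3, 4] / [6, 7] / [9];  Q = [1, 2, 6] / [3, 5] / [4]
  Insert 2 (step 7): P = [1, 2, 4] / [3, 7] / [6] / [9];  Q = [1, 2, 6] / [3, 5] / [4] / [7]
  Insert 8 (step 8): P = [1, 2, 4, 8] / [3, 7] / [6] / [9];  Q = [1, 2, 6, 8] / [3, 5] / [4] / [7]
  Insert 5 (step 9): P = [1, 2, 4, 5] / [3, 7, 8] / [6] / [9];  Q = [1, 2, 6, 8] / [3, 5, 9] / [4] / [7]
Final shape: (4, 3, 1, 1).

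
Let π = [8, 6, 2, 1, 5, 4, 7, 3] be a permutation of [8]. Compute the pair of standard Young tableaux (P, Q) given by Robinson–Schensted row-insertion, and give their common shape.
P = [1, 3, 7] / [2, 4] / [5] / [6] / [8];  Q = [1, 5, 7] / [2, 6] / [3] / [4] / [8];  common shape = (3, 2, 1, 1, 1)

Row-insert the values π_1, π_2, … into P one at a time, bumping the leftmost entry strictly greater than the inserted value down to the next row. The recording tableau Q records, in position (i, j), the step at which that cell was added to P.
  Insert 8 (step 1): P = [8];  Q = [1]
  Insert 6 (step 2): P = [6] / [8];  Q = [1] / [2]
  Insert 2 (step 3): P = [2] / [6] / [8];  Q = [1] / [2] / [3]
  Insert 1 (step 4): P = [1] / [2] / [6] / [8];  Q = [1] / [2] / [3] / [4]
  Insert 5 (step 5): P = [1, 5] / [2] / [6] / [8];  Q = [1, 5] / [2] / [3] / [4]
  Insert 4 (step 6): P = [1, 4] / [2, 5] / [6] / [8];  Q = [1, 5] / [2, 6] / [3] / [4]
  Insert 7 (step 7): P = [1, 4, 7] / [2, 5] / [6] / [8];  Q = [1, 5, 7] / [2, 6] / [3] / [4]
  Insert 3 (step 8): P = [1, 3, 7] / [2, 4] / [5] / [6] / [8];  Q = [1, 5, 7] / [2, 6] / [3] / [4] / [8]
Final shape: (3, 2, 1, 1, 1).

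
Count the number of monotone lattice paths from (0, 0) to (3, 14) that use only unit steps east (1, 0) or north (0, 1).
Number of paths = 680

A monotone lattice path from (0, 0) to (3, 14) consists of 3 east steps and 14 north steps in some order, so it is determined by which 3 of the 17 steps are east. The count is C(17, 3) = 680.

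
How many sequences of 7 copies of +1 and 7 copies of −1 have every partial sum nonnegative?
C_7 = 429

These ballot sequences are counted by the Catalan number C_n = (1/(n + 1)) · C(2n, n). For n = 7: C_7 = (1/8) · C(14, 7) = 3432/8 = 429.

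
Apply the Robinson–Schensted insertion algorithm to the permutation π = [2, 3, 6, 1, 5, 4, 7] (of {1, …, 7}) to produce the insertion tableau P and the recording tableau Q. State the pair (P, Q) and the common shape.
P = [1, 3, 4, 7] / [2, 5] / [6];  Q = [1, 2, 3, 7] / [4, 5] / [6];  common shape = (4, 2, 1)

Row-insert the values π_1, π_2, … into P one at a time, bumping the leftmost entry strictly greater than the inserted value down to the next row. The recording tableau Q records, in position (i, j), the step at which that cell was added to P.
  Insert 2 (step 1): P = [2];  Q = [1]
  Insert 3 (step 2): P = [2, 3];  Q = [1, 2]
  Insert 6 (step 3): P = [2, 3, 6];  Q = [1, 2, 3]
  Insert 1 (step 4): P = [1, 3, 6] / [2];  Q = [1, 2, 3] / [4]
  Insert 5 (step 5): P = [1, 3, 5] / [2, 6];  Q = [1, 2, 3] / [4, 5]
  Insert 4 (step 6): P = [1, 3, 4] / [2, 5] / [6];  Q = [1, 2, 3] / [4, 5] / [6]
  Insert 7 (step 7): P = [1, 3, 4, 7] / [2, 5] / [6];  Q = [1, 2, 3, 7] / [4, 5] / [6]
Final shape: (4, 2, 1).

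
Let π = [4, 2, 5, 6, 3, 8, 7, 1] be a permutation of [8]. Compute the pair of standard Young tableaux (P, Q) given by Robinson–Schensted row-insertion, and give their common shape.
P = [1, 3, 6, 7] / [2, 5, 8] / [4];  Q = [1, 3, 4, 6] / [2, 5, 7] / [8];  common shape = (4, 3, 1)

Row-insert the values π_1, π_2, … into P one at a time, bumping the leftmost entry strictly greater than the inserted value down to the next row. The recording tableau Q records, in position (i, j), the step at which that cell was added to P.
  Insert 4 (step 1): P = [4];  Q = [1]
  Insert 2 (step 2): P = [2] / [4];  Q = [1] / [2]
  Insert 5 (step 3): P = [2, 5] / [4];  Q = [1, 3] / [2]
  Insert 6 (step 4): P = [2, 5, 6] / [4];  Q = [1, 3, 4] / [2]
  Insert 3 (step 5): P = [2, 3, 6] / [4, 5];  Q = [1, 3, 4] / [2, 5]
  Insert 8 (step 6): P = [2, 3, 6, 8] / [4, 5];  Q = [1, 3, 4, 6] / [2, 5]
  Insert 7 (step 7): P = [2, 3, 6, 7] / [4, 5, 8];  Q = [1, 3, 4, 6] / [2, 5, 7]
  Insert 1 (step 8): P = [1, 3, 6, 7] / [2, 5, 8] / [4];  Q = [1, 3, 4, 6] / [2, 5, 7] / [8]
Final shape: (4, 3, 1).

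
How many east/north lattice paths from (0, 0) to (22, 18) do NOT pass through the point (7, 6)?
Number of paths = 83549558040

Total paths from (0, 0) to (22, 18): C(40, 22) = 113380261800. Paths through (7, 6): (paths (0, 0) → (7, 6)) × (paths (7, 6) → (22, 18)) = C(13, 7) · C(27, 15) = 1716 · 17383860 = 29830703760. Avoidance count = 113380261800 − 29830703760 = 83549558040.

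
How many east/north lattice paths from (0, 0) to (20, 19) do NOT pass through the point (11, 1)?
Number of paths = 68867022510

Total paths from (0, 0) to (20, 19): C(39, 20) = 68923264410. Paths through (11, 1): (paths (0, 0) → (11, 1)) × (paths (11, 1) → (20, 19)) = C(12, 11) · C(27, 9) = 12 · 4686825 = 56241900. Avoidance count = 68923264410 − 56241900 = 68867022510.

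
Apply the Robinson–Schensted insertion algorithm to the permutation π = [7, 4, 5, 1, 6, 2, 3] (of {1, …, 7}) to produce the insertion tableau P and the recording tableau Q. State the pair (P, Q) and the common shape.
P = [1, 2, 3] / [4, 5, 6] / [7];  Q = [1, 3, 5] / [2, 6, 7] / [4];  common shape = (3, 3, 1)

Row-insert the values π_1, π_2, … into P one at a time, bumping the leftmost entry strictly greater than the inserted value down to the next row. The recording tableau Q records, in position (i, j), the step at which that cell was added to P.
  Insert 7 (step 1): P = [7];  Q = [1]
  Insert 4 (step 2): P = [4] / [7];  Q = [1] / [2]
  Insert 5 (step 3): P = [4, 5] / [7];  Q = [1, 3] / [2]
  Insert 1 (step 4): P = [1, 5] / [4] / [7];  Q = [1, 3] / [2] / [4]
  Insert 6 (step 5): P = [1, 5, 6] / [4] / [7];  Q = [1, 3, 5] / [2] / [4]
  Insert 2 (step 6): P = [1, 2, 6] / [4, 5] / [7];  Q = [1, 3, 5] / [2, 6] / [4]
  Insert 3 (step 7): P = [1, 2, 3] / [4, 5, 6] / [7];  Q = [1, 3, 5] / [2, 6, 7] / [4]
Final shape: (3, 3, 1).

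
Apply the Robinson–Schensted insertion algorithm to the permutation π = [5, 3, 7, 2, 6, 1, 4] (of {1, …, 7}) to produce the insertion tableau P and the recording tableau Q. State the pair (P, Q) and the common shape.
P = [1, 4] / [2, 6] / [3, 7] / [5];  Q = [1, 3] / [2, 5] / [4, 7] / [6];  common shape = (2, 2, 2, 1)

Row-insert the values π_1, π_2, … into P one at a time, bumping the leftmost entry strictly greater than the inserted value down to the next row. The recording tableau Q records, in position (i, j), the step at which that cell was added to P.
  Insert 5 (step 1): P = [5];  Q = [1]
  Insert 3 (step 2): P = [3] / [5];  Q = [1] / [2]
  Insert 7 (step 3): P = [3, 7] / [5];  Q = [1, 3] / [2]
  Insert 2 (step 4): P = [2, 7] / [3] / [5];  Q = [1, 3] / [2] / [4]
  Insert 6 (step 5): P = [2, 6] / [3, 7] / [5];  Q = [1, 3] / [2, 5] / [4]
  Insert 1 (step 6): P = [1, 6] / [2, 7] / [3] / [5];  Q = [1, 3] / [2, 5] / [4] / [6]
  Insert 4 (step 7): P = [1, 4] / [2, 6] / [3, 7] / [5];  Q = [1, 3] / [2, 5] / [4, 7] / [6]
Final shape: (2, 2, 2, 1).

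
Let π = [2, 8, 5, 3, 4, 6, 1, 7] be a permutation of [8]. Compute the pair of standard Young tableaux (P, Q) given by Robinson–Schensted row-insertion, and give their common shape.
P = [1, 3, 4, 6, 7] / [2] / [5] / [8];  Q = [1, 2, 5, 6, 8] / [3] / [4] / [7];  common shape = (5, 1, 1, 1)

Row-insert the values π_1, π_2, … into P one at a time, bumping the leftmost entry strictly greater than the inserted value down to the next row. The recording tableau Q records, in position (i, j), the step at which that cell was added to P.
  Insert 2 (step 1): P = [2];  Q = [1]
  Insert 8 (step 2): P = [2, 8];  Q = [1, 2]
  Insert 5 (step 3): P = [2, 5] / [8];  Q = [1, 2] / [3]
  Insert 3 (step 4): P = [2, 3] / [5] / [8];  Q = [1, 2] / [3] / [4]
  Insert 4 (step 5): P = [2, 3, 4] / [5] / [8];  Q = [1, 2, 5] / [3] / [4]
  Insert 6 (step 6): P = [2, 3, 4, 6] / [5] / [8];  Q = [1, 2, 5, 6] / [3] / [4]
  Insert 1 (step 7): P = [1, 3, 4, 6] / [2] / [5] / [8];  Q = [1, 2, 5, 6] / [3] / [4] / [7]
  Insert 7 (step 8): P = [1, 3, 4, 6, 7] / [2] / [5] / [8];  Q = [1, 2, 5, 6, 8] / [3] / [4] / [7]
Final shape: (5, 1, 1, 1).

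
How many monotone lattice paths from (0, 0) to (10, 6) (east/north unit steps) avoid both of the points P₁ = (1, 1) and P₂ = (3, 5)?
Number of paths = 3796

Inclusion–exclusion. Total paths: C(16, 10) = 8008. Through P₁: C(2, 1)·C(14, 9) = 4004. Through P₂: C(8, 3)·C(8, 7) = 448. Since P₁ is strictly southwest of P₂, a monotone path through both must visit P₁ then P₂; paths through both = C(2, 1)·C(6, 2)·C(8, 7) = 240. Avoid both = 8008 − 4004 − 448 + 240 = 3796.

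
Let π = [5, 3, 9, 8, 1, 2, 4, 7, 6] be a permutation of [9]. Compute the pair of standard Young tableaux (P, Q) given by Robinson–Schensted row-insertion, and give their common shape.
P = [1, 2, 4, 6] / [3, 7] / [5, 8] / [9];  Q = [1, 3, 7, 8] / [2, 4] / [5, 6] / [9];  common shape = (4, 2, 2, 1)

Row-insert the values π_1, π_2, … into P one at a time, bumping the leftmost entry strictly greater than the inserted value down to the next row. The recording tableau Q records, in position (i, j), the step at which that cell was added to P.
  Insert 5 (step 1): P = [5];  Q = [1]
  Insert 3 (step 2): P = [3] / [5];  Q = [1] / [2]
  Insert 9 (step 3): P = [3, 9] / [5];  Q = [1, 3] / [2]
  Insert 8 (step 4): P = [3, 8] / [5, 9];  Q = [1, 3] / [2, 4]
  Insert 1 (step 5): P = [1, 8] / [3, 9] / [5];  Q = [1, 3] / [2, 4] / [5]
  Insert 2 (step 6): P = [1, 2] / [3, 8] / [5, 9];  Q = [1, 3] / [2, 4] / [5, 6]
  Insert 4 (step 7): P = [1, 2, 4] / [3, 8] / [5, 9];  Q = [1, 3, 7] / [2, 4] / [5, 6]
  Insert 7 (step 8): P = [1, 2, 4, 7] / [3, 8] / [5, 9];  Q = [1, 3, 7, 8] / [2, 4] / [5, 6]
  Insert 6 (step 9): P = [1, 2, 4, 6] / [3, 7] / [5, 8] / [9];  Q = [1, 3, 7, 8] / [2, 4] / [5, 6] / [9]
Final shape: (4, 2, 2, 1).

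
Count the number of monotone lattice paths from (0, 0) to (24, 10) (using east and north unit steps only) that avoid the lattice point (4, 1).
Number of paths = 81053115

Total paths from (0, 0) to (24, 10): C(34, 24) = 131128140. Paths through (4, 1): (paths (0, 0) → (4, 1)) × (paths (4, 1) → (24, 10)) = C(5, 4) · C(29, 20) = 5 · 10015005 = 50075025. Avoidance count = 131128140 − 50075025 = 81053115.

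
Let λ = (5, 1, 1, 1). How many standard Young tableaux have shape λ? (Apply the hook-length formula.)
# SYT of shape (5, 1, 1, 1) = 35

Hook-length formula: f^λ = n! / Π hook(c), product over all cells c of the Young diagram. For λ = (5, 1, 1, 1), n = 8 boxes. Hook lengths by row (left-to-right, top-to-bottom): [8, 4, 3, 2, 1]; [3]; [2]; [1]. Product of hooks = 1152. So f^λ = 8! / 1152 = 40320 / 1152 = 35.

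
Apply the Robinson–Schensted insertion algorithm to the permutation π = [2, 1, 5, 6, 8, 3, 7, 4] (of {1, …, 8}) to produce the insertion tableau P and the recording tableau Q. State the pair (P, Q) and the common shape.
P = [1, 3, 4, 7] / [2, 5, 6] / [8];  Q = [1, 3, 4, 5] / [2, 6, 7] / [8];  common shape = (4, 3, 1)

Row-insert the values π_1, π_2, … into P one at a time, bumping the leftmost entry strictly greater than the inserted value down to the next row. The recording tableau Q records, in position (i, j), the step at which that cell was added to P.
  Insert 2 (step 1): P = [2];  Q = [1]
  Insert 1 (step 2): P = [1] / [2];  Q = [1] / [2]
  Insert 5 (step 3): P = [1, 5] / [2];  Q = [1, 3] / [2]
  Insert 6 (step 4): P = [1, 5, 6] / [2];  Q = [1, 3, 4] / [2]
  Insert 8 (step 5): P = [1, 5, 6, 8] / [2];  Q = [1, 3, 4, 5] / [2]
  Insert 3 (step 6): P = [1, 3, 6, 8] / [2, 5];  Q = [1, 3, 4, 5] / [2, 6]
  Insert 7 (step 7): P = [1, 3, 6, 7] / [2, 5, 8];  Q = [1, 3, 4, 5] / [2, 6, 7]
  Insert 4 (step 8): P = [1, 3, 4, 7] / [2, 5, 6] / [8];  Q = [1, 3, 4, 5] / [2, 6, 7] / [8]
Final shape: (4, 3, 1).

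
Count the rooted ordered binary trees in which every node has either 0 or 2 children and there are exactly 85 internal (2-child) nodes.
C_85 = 1063353702922273835973036658043476458723103404520

These full binary trees are counted by the Catalan number C_n = (1/(n + 1)) · C(2n, n). For n = 85: C_85 = (1/86) · C(170, 85) = 91448418451315549893681152591738975450186892788720/86 = 1063353702922273835973036658043476458723103404520.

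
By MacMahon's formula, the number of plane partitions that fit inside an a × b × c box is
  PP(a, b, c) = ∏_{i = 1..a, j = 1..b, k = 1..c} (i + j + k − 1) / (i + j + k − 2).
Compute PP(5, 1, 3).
PP(5, 1, 3) = 56

Evaluate the triple product over i = 1..5, j = 1..1, k = 1..3. The factors are (2/1) · (3/2) · (4/3) · (3/2) · (4/3) · (5/4) · (4/3) · (5/4) · … (15 factors total). The numerators and denominators telescope so the product is an integer; carrying out the multiplication exactly gives PP(5, 1, 3) = 56.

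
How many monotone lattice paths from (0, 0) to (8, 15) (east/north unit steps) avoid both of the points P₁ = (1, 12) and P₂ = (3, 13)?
Number of paths = 477813

Inclusion–exclusion. Total paths: C(23, 8) = 490314. Through P₁: C(13, 1)·C(10, 7) = 1560. Through P₂: C(16, 3)·C(7, 5) = 11760. Since P₁ is strictly southwest of P₂, a monotone path through both must visit P₁ then P₂; paths through both = C(13, 1)·C(3, 2)·C(7, 5) = 819. Avoid both = 490314 − 1560 − 11760 + 819 = 477813.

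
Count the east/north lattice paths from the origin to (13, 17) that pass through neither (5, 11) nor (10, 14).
Number of paths = 72309786

Inclusion–exclusion. Total paths: C(30, 13) = 119759850. Through P₁: C(16, 5)·C(14, 8) = 13117104. Through P₂: C(24, 10)·C(6, 3) = 39225120. Since P₁ is strictly southwest of P₂, a monotone path through both must visit P₁ then P₂; paths through both = C(16, 5)·C(8, 5)·C(6, 3) = 4892160. Avoid both = 119759850 − 13117104 − 39225120 + 4892160 = 72309786.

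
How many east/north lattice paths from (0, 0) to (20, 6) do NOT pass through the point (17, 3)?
Number of paths = 207430

Total paths from (0, 0) to (20, 6): C(26, 20) = 230230. Paths through (17, 3): (paths (0, 0) → (17, 3)) × (paths (17, 3) → (20, 6)) = C(20, 17) · C(6, 3) = 1140 · 20 = 22800. Avoidance count = 230230 − 22800 = 207430.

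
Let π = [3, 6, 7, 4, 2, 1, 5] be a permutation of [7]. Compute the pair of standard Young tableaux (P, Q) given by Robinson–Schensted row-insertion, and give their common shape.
P = [1, 4, 5] / [2, 7] / [3] / [6];  Q = [1, 2, 3] / [4, 7] / [5] / [6];  common shape = (3, 2, 1, 1)

Row-insert the values π_1, π_2, … into P one at a time, bumping the leftmost entry strictly greater than the inserted value down to the next row. The recording tableau Q records, in position (i, j), the step at which that cell was added to P.
  Insert 3 (step 1): P = [3];  Q = [1]
  Insert 6 (step 2): P = [3, 6];  Q = [1, 2]
  Insert 7 (step 3): P = [3, 6, 7];  Q = [1, 2, 3]
  Insert 4 (step 4): P = [3, 4, 7] / [6];  Q = [1, 2, 3] / [4]
  Insert 2 (step 5): P = [2, 4, 7] / [3] / [6];  Q = [1, 2, 3] / [4] / [5]
  Insert 1 (step 6): P = [1, 4, 7] / [2] / [3] / [6];  Q = [1, 2, 3] / [4] / [5] / [6]
  Insert 5 (step 7): P = [1, 4, 5] / [2, 7] / [3] / [6];  Q = [1, 2, 3] / [4, 7] / [5] / [6]
Final shape: (3, 2, 1, 1).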